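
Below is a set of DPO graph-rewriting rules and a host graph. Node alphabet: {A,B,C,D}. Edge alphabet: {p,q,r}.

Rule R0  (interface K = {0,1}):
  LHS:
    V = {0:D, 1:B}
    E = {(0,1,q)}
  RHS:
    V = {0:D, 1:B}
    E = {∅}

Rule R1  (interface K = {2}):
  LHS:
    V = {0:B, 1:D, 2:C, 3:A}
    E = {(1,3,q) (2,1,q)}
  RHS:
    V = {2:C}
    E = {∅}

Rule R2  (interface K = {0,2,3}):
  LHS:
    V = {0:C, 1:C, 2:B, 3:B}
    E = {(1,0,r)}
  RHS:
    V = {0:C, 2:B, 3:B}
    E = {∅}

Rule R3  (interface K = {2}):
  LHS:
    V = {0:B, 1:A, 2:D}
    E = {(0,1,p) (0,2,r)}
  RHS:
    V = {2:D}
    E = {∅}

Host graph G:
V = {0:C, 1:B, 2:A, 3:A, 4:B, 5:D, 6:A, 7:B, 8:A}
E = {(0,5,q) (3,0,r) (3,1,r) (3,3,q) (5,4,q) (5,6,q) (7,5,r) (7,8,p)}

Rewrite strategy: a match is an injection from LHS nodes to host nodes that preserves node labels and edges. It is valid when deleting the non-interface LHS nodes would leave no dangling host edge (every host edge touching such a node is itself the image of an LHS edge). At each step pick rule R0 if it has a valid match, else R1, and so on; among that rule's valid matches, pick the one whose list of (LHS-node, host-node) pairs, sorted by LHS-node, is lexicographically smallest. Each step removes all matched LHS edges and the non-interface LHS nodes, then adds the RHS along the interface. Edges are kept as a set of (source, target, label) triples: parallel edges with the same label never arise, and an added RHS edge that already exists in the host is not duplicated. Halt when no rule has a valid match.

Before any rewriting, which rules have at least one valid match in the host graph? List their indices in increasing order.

Answer: [R0,R3]

Derivation:
R0: 1 valid match — {0↦5, 1↦4}
R1: no valid match — 3 raw matches, all fail dangling condition
R2: no valid match — LHS pattern not found
R3: 1 valid match — {0↦7, 1↦8, 2↦5}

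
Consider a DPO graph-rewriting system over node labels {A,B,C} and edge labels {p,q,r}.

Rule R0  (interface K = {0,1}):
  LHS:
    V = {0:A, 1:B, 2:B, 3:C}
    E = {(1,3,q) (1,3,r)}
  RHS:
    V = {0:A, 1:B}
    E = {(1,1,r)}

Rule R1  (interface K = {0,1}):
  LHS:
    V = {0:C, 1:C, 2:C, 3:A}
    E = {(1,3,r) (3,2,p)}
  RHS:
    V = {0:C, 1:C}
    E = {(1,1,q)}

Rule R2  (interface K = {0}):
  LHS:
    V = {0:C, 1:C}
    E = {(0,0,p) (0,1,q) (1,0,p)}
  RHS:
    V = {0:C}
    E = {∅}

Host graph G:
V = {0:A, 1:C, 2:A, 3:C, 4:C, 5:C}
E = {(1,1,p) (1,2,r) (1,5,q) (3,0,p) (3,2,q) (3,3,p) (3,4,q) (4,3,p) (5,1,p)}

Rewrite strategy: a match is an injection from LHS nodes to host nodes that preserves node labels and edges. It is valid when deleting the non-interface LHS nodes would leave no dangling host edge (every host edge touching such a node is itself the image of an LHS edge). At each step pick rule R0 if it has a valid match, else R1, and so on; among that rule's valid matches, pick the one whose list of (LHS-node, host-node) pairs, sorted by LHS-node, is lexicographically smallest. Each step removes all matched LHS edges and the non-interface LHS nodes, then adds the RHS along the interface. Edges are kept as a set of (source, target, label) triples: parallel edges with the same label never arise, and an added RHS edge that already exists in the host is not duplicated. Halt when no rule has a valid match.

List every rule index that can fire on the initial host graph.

Answer: [R2]

Rewrite trace:
R0: no valid match — LHS pattern not found
R1: no valid match — LHS pattern not found
R2: 2 valid matches — {0↦1, 1↦5}, {0↦3, 1↦4}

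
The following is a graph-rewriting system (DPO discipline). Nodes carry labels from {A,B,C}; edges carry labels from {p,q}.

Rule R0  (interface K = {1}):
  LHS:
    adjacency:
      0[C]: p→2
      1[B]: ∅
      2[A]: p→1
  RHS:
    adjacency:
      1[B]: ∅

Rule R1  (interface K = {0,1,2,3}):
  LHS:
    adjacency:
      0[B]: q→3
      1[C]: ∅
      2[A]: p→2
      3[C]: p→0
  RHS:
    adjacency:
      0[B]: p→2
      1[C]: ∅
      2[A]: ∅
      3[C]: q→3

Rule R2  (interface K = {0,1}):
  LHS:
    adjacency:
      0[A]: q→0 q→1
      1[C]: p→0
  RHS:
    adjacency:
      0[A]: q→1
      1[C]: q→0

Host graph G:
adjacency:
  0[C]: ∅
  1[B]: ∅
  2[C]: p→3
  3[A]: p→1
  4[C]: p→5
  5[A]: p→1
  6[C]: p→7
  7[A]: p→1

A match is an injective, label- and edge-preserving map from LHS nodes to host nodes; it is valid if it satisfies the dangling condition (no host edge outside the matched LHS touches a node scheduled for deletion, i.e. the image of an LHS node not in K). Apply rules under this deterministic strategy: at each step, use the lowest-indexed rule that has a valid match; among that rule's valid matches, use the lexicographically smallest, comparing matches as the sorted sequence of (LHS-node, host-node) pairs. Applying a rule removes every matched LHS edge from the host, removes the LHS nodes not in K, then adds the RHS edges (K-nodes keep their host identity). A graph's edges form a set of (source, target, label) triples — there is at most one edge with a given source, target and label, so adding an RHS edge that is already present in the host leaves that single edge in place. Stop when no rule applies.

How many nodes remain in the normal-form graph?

[0] host  ⇒  8 nodes, 6 edges  {2-p->3 3-p->1 4-p->5 5-p->1 6-p->7 7-p->1}
[1] R0 @ {0↦2, 1↦1, 2↦3}  ⇒  6 nodes, 4 edges  {4-p->5 5-p->1 6-p->7 7-p->1}
[2] R0 @ {0↦4, 1↦1, 2↦5}  ⇒  4 nodes, 2 edges  {6-p->7 7-p->1}
[3] R0 @ {0↦6, 1↦1, 2↦7}  ⇒  2 nodes, 0 edges  {∅}
normal form: no rule applies after step 3
NF nodes: {0:C, 1:B}

Answer: 2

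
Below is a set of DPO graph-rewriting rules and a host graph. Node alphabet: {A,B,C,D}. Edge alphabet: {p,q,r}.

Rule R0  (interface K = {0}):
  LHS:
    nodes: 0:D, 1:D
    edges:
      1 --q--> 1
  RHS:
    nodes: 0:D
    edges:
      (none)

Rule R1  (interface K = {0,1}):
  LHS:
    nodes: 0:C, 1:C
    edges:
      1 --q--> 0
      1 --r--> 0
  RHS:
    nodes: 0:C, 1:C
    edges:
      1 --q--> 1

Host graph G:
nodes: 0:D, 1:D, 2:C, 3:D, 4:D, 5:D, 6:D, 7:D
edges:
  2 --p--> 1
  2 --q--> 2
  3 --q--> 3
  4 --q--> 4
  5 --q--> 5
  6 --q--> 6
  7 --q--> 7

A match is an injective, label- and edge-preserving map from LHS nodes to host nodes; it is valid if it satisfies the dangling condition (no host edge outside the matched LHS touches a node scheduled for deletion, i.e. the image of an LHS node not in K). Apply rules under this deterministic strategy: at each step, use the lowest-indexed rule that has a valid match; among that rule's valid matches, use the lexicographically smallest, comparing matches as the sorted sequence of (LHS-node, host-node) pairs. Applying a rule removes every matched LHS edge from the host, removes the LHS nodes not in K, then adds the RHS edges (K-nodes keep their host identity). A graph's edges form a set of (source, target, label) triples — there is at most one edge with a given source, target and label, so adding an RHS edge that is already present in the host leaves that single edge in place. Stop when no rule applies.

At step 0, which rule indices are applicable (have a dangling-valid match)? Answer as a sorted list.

Answer: [R0]

Rewrite trace:
R0: 30 valid matches — {0↦0, 1↦3}, {0↦0, 1↦4}, {0↦0, 1↦5} (+27 more)
R1: no valid match — LHS pattern not found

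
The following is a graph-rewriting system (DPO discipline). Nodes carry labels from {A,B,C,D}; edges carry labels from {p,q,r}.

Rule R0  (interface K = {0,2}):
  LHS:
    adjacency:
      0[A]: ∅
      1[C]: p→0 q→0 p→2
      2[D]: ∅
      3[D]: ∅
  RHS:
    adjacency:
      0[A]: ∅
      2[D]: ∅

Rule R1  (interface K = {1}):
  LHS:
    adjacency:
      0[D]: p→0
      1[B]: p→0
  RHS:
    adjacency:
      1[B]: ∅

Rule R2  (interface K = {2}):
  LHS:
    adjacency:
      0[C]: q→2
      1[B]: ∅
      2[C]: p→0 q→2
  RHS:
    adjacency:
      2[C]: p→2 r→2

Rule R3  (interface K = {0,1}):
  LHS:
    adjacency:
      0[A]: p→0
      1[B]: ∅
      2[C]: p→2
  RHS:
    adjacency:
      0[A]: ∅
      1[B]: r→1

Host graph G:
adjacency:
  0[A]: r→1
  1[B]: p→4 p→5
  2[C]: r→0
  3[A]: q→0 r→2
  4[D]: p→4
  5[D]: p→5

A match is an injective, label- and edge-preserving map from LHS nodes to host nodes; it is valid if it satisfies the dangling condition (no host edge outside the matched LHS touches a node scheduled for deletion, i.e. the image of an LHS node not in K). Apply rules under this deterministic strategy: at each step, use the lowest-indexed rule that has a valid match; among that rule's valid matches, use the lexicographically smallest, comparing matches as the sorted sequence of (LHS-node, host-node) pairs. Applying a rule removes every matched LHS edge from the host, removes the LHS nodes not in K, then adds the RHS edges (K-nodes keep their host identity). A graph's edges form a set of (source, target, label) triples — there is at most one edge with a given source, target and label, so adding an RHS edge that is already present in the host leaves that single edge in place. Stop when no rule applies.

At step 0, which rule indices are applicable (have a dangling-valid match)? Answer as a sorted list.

Answer: [R1]

Rewrite trace:
R0: no valid match — LHS pattern not found
R1: 2 valid matches — {0↦4, 1↦1}, {0↦5, 1↦1}
R2: no valid match — LHS pattern not found
R3: no valid match — LHS pattern not found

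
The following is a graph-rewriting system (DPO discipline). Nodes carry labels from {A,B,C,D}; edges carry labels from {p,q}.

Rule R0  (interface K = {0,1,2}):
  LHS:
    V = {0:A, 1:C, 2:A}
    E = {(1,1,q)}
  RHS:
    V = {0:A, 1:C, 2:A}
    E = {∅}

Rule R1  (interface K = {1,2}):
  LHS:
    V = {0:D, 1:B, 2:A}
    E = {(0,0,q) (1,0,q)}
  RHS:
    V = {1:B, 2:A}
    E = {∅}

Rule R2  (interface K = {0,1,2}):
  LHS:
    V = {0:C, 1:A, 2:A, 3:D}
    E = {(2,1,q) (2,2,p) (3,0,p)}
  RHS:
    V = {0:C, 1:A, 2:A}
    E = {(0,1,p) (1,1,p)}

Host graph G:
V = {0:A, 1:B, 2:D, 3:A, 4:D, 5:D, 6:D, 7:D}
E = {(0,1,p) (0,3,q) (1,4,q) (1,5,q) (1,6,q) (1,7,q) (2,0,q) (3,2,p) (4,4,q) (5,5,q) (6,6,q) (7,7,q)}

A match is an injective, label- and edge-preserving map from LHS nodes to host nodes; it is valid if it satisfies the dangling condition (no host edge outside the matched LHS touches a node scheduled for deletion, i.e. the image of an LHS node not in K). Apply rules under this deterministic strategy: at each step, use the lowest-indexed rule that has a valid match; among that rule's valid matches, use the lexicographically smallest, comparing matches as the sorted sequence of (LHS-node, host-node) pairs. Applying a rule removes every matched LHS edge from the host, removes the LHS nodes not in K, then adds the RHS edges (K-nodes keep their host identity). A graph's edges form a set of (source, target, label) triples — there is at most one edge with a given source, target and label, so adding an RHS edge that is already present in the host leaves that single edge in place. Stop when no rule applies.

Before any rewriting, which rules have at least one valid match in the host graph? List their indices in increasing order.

Answer: [R1]

Derivation:
R0: no valid match — LHS pattern not found
R1: 8 valid matches — {0↦4, 1↦1, 2↦0}, {0↦4, 1↦1, 2↦3}, {0↦5, 1↦1, 2↦0} (+5 more)
R2: no valid match — LHS pattern not found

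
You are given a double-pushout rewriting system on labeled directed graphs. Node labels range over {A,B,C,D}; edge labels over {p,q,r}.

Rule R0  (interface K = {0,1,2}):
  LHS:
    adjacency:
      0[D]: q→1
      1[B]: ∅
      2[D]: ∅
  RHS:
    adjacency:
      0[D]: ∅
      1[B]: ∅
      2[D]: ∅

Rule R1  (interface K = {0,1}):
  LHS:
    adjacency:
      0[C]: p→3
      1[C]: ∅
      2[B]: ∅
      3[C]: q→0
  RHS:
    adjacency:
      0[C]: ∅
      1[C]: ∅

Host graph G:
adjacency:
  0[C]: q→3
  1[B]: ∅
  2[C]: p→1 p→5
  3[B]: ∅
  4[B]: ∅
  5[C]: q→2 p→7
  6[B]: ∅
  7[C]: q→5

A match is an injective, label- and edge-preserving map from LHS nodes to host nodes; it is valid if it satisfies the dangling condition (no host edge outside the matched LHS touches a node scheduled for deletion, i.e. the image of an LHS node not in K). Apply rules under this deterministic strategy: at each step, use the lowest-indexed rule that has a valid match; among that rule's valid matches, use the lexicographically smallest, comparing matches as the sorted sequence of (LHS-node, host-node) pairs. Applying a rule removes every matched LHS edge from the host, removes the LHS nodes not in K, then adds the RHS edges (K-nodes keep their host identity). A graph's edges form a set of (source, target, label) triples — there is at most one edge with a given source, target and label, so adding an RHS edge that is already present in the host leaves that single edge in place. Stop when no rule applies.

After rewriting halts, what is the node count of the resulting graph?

start.  V:8 E:6  edges: 0-q->3 2-p->1 2-p->5 5-q->2 5-p->7 7-q->5
1. fire R1 via {0↦5, 1↦0, 2↦4, 3↦7}  →  V:6 E:4  edges: 0-q->3 2-p->1 2-p->5 5-q->2
2. fire R1 via {0↦2, 1↦0, 2↦6, 3↦5}  →  V:4 E:2  edges: 0-q->3 2-p->1
final graph: no rule applies after step 2
NF nodes: {0:C, 1:B, 2:C, 3:B}

Answer: 4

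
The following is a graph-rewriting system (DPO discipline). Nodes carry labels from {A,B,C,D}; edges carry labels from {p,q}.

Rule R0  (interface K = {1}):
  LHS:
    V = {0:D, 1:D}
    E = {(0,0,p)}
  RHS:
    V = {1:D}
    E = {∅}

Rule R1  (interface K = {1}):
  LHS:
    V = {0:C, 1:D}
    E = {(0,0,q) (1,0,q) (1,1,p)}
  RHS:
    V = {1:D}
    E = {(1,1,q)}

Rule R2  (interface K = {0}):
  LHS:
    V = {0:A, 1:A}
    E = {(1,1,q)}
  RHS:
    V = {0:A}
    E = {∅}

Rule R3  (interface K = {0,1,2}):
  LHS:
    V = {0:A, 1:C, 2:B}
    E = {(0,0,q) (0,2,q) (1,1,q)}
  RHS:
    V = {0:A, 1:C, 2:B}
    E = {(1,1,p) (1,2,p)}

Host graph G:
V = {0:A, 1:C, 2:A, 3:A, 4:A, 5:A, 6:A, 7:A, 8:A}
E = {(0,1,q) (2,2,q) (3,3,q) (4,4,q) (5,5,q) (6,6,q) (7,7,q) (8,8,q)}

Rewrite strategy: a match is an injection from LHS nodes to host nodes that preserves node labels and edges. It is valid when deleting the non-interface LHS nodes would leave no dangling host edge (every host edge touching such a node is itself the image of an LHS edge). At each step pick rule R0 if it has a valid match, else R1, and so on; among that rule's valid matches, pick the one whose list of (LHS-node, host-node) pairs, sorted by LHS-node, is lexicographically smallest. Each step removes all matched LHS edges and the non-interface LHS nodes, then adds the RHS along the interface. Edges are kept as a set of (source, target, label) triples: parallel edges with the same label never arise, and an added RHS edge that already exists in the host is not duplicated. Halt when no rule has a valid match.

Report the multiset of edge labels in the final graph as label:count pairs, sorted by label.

[0] host  ⇒  9 nodes, 8 edges  {0-q->1 2-q->2 3-q->3 4-q->4 5-q->5 6-q->6 7-q->7 8-q->8}
[1] R2 @ {0↦0, 1↦2}  ⇒  8 nodes, 7 edges  {0-q->1 3-q->3 4-q->4 5-q->5 6-q->6 7-q->7 8-q->8}
[2] R2 @ {0↦0, 1↦3}  ⇒  7 nodes, 6 edges  {0-q->1 4-q->4 5-q->5 6-q->6 7-q->7 8-q->8}
[3] R2 @ {0↦0, 1↦4}  ⇒  6 nodes, 5 edges  {0-q->1 5-q->5 6-q->6 7-q->7 8-q->8}
[4] R2 @ {0↦0, 1↦5}  ⇒  5 nodes, 4 edges  {0-q->1 6-q->6 7-q->7 8-q->8}
[5] R2 @ {0↦0, 1↦6}  ⇒  4 nodes, 3 edges  {0-q->1 7-q->7 8-q->8}
[6] R2 @ {0↦0, 1↦7}  ⇒  3 nodes, 2 edges  {0-q->1 8-q->8}
[7] R2 @ {0↦0, 1↦8}  ⇒  2 nodes, 1 edges  {0-q->1}
final graph: no rule applies after step 7
NF edges: [(0, 1, 'q')]

Answer: q:1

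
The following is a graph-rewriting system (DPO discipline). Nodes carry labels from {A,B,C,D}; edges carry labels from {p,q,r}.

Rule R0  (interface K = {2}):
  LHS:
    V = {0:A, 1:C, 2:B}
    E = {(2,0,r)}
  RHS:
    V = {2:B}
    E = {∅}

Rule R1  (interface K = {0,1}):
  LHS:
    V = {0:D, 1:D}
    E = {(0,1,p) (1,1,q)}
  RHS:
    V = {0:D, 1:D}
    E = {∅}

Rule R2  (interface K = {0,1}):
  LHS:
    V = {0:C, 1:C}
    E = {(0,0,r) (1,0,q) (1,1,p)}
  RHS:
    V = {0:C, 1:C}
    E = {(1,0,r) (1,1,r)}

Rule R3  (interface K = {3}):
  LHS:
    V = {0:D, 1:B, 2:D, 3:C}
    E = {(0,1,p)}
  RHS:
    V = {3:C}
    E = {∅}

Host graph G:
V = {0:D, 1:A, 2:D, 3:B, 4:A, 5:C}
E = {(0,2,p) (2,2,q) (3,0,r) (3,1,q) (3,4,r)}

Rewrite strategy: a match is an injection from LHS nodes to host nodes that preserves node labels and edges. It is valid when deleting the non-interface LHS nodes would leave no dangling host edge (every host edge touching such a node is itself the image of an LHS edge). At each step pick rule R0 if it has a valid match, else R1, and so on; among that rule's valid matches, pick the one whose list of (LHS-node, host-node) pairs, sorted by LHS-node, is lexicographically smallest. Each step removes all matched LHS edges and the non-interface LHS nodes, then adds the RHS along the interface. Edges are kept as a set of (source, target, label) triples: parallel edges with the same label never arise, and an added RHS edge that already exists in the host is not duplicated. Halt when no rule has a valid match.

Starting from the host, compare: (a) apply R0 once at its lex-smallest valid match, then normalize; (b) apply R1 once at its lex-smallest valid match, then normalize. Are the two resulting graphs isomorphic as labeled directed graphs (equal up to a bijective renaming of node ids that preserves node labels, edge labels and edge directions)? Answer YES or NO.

Answer: YES

Steps:
branch R0-first: apply at {0↦4, 1↦5, 2↦3} → |E|=4, then 1 more step(s) → NF |V|=4 |E|=2 V={0:D, 1:A, 2:D, 3:B} E=3-r->0 3-q->1
branch R1-first: apply at {0↦0, 1↦2} → |E|=3, then 1 more step(s) → NF |V|=4 |E|=2 V={0:D, 1:A, 2:D, 3:B} E=3-r->0 3-q->1
graphs isomorphic (equal up to label-preserving node renaming)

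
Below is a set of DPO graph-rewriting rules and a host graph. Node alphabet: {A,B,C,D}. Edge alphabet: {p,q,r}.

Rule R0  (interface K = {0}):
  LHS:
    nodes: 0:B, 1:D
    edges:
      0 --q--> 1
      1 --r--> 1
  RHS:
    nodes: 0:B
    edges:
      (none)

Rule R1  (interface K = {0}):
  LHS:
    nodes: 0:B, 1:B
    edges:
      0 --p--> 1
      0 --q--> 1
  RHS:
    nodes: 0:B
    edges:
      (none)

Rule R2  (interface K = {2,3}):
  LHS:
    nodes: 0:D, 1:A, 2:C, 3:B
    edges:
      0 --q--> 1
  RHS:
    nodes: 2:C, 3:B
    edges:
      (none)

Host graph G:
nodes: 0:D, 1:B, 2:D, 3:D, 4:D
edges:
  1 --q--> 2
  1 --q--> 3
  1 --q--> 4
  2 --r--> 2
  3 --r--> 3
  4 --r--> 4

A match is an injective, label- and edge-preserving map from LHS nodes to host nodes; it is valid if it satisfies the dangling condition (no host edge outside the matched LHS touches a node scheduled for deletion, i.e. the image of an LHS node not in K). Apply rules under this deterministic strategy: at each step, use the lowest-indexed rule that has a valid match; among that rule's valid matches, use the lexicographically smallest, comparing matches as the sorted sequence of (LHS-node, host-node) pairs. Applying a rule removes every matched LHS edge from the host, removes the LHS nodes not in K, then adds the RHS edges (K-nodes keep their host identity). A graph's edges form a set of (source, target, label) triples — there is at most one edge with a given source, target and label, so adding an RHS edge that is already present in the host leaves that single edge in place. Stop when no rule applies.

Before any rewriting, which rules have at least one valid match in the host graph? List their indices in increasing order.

R0: 3 valid matches — {0↦1, 1↦2}, {0↦1, 1↦3}, {0↦1, 1↦4}
R1: no valid match — LHS pattern not found
R2: no valid match — LHS pattern not found

Answer: [R0]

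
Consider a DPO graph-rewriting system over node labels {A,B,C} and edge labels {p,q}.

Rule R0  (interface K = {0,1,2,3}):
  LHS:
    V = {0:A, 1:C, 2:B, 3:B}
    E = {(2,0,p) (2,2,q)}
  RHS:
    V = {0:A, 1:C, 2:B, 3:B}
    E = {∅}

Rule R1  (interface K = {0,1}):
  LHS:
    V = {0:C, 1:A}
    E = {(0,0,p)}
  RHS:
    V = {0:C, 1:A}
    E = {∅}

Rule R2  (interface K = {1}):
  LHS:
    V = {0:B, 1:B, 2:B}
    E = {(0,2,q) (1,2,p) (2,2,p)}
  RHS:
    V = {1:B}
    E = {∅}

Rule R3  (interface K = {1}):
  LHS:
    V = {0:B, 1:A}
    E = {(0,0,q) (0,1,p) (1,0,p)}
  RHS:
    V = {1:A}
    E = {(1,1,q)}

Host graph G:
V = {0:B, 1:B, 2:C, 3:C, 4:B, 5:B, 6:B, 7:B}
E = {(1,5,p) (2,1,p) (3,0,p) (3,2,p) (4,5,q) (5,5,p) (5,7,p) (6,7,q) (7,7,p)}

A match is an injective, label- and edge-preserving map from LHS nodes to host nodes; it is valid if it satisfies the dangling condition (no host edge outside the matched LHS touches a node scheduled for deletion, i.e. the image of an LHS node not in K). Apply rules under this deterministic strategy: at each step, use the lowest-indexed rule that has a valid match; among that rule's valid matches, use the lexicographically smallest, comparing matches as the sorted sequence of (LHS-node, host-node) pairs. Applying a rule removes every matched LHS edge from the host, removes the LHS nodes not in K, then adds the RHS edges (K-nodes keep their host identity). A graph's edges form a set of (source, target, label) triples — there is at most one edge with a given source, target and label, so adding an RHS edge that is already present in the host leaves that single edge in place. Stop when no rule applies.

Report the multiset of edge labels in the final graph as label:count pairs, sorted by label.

start.  V:8 E:9  edges: 1-p->5 2-p->1 3-p->0 3-p->2 4-q->5 5-p->5 5-p->7 6-q->7 7-p->7
1. fire R2 via {0↦6, 1↦5, 2↦7}  →  V:6 E:6  edges: 1-p->5 2-p->1 3-p->0 3-p->2 4-q->5 5-p->5
2. fire R2 via {0↦4, 1↦1, 2↦5}  →  V:4 E:3  edges: 2-p->1 3-p->0 3-p->2
halt: no rule applies after step 2
NF edges: [(2, 1, 'p'), (3, 0, 'p'), (3, 2, 'p')]

Answer: p:3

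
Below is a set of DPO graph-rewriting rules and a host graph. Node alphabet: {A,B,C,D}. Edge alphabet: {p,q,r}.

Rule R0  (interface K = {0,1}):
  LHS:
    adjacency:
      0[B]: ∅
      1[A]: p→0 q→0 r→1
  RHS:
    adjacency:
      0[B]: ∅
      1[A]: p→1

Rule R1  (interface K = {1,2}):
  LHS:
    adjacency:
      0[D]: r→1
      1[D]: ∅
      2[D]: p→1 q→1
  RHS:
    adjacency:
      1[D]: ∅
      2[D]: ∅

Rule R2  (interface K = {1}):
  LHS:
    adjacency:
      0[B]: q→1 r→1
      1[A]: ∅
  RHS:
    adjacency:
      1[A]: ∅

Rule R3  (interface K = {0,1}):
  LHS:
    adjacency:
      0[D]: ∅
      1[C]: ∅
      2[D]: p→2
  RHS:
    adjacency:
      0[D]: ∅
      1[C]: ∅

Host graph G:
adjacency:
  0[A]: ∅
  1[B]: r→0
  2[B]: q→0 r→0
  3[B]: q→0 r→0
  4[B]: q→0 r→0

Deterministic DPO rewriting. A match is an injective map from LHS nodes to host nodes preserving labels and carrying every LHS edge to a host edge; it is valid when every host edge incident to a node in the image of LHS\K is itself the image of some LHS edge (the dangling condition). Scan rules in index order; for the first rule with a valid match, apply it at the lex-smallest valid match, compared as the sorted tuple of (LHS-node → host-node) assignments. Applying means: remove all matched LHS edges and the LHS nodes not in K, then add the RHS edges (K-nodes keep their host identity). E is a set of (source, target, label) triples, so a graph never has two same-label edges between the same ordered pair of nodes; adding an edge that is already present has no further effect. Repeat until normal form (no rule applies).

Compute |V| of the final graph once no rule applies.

initial: |V|=5 |E|=7  E = 1-r->0 2-q->0 2-r->0 3-q->0 3-r->0 4-q->0 4-r->0
step 1: apply R2 at {0↦2, 1↦0}  → |V|=4 |E|=5  E = 1-r->0 3-q->0 3-r->0 4-q->0 4-r->0
step 2: apply R2 at {0↦3, 1↦0}  → |V|=3 |E|=3  E = 1-r->0 4-q->0 4-r->0
step 3: apply R2 at {0↦4, 1↦0}  → |V|=2 |E|=1  E = 1-r->0
halt: no rule applies after step 3
NF nodes: {0:A, 1:B}

Answer: 2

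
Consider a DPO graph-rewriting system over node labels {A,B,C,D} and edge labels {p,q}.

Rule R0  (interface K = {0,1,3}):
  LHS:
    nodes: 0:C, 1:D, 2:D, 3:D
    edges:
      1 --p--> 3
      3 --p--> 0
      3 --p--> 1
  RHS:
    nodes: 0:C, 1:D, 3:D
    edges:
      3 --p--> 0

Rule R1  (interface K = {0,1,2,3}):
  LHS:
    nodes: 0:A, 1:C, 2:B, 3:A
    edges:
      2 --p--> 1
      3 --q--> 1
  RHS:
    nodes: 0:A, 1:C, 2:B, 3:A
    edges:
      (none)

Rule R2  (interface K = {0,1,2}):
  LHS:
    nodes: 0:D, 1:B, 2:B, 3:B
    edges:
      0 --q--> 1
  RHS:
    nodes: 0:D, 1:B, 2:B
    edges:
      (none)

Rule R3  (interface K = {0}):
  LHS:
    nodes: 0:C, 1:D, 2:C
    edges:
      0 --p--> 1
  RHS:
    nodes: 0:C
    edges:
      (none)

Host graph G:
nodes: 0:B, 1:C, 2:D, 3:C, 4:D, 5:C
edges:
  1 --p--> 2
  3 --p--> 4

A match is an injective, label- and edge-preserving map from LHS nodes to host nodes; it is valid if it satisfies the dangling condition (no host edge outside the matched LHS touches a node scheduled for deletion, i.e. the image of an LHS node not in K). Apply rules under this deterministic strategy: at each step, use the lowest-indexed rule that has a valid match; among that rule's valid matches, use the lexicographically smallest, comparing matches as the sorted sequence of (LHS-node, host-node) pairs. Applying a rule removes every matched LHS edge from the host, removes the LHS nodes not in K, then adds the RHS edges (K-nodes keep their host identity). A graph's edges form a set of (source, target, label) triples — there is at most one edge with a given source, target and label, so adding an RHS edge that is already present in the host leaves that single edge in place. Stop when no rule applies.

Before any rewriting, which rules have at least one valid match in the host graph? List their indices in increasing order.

R0: no valid match — LHS pattern not found
R1: no valid match — LHS pattern not found
R2: no valid match — LHS pattern not found
R3: 2 valid matches — {0↦1, 1↦2, 2↦5}, {0↦3, 1↦4, 2↦5}

Answer: [R3]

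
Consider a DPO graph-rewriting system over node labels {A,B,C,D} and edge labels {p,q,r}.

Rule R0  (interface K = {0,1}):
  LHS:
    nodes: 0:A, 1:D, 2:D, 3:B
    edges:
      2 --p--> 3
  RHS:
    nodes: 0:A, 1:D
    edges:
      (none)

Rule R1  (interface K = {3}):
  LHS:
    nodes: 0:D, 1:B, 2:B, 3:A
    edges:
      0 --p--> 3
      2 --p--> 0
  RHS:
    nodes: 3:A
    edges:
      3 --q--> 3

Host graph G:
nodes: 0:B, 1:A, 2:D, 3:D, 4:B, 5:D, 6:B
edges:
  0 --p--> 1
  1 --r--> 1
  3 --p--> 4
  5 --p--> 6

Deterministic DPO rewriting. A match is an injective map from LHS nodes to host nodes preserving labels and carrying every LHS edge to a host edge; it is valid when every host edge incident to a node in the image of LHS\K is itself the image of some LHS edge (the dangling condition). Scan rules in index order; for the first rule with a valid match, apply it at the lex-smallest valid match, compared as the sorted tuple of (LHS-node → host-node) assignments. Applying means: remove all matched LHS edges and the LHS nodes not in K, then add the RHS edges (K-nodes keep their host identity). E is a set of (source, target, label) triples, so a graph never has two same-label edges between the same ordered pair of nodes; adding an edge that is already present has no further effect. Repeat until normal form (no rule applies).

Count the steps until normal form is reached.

[0] host  ⇒  7 nodes, 4 edges  {0-p->1 1-r->1 3-p->4 5-p->6}
[1] R0 @ {0↦1, 1↦2, 2↦3, 3↦4}  ⇒  5 nodes, 3 edges  {0-p->1 1-r->1 5-p->6}
[2] R0 @ {0↦1, 1↦2, 2↦5, 3↦6}  ⇒  3 nodes, 2 edges  {0-p->1 1-r->1}
halt: no rule applies after step 2

Answer: 2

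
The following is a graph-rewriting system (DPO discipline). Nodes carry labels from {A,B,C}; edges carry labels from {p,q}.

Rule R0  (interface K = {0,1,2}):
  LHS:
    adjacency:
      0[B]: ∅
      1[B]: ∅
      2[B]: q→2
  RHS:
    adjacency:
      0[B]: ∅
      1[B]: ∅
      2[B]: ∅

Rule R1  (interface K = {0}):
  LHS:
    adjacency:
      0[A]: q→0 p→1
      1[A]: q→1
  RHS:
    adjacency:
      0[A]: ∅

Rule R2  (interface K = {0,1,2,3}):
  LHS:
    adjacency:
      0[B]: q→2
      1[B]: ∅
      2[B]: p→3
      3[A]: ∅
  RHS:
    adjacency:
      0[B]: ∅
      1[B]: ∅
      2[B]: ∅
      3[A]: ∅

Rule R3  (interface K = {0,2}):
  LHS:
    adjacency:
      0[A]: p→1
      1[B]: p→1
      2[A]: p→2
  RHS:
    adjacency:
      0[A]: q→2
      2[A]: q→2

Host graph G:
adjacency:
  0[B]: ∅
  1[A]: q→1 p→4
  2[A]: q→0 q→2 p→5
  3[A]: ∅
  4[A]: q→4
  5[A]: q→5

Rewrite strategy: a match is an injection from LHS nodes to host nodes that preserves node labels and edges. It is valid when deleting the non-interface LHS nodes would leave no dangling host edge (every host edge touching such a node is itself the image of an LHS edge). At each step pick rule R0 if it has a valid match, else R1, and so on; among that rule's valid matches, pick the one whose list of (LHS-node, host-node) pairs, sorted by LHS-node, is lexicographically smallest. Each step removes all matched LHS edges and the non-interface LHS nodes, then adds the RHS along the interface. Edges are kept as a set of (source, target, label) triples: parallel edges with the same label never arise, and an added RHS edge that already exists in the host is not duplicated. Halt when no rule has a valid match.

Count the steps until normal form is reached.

initial: |V|=6 |E|=7  E = 1-q->1 1-p->4 2-q->0 2-q->2 2-p->5 4-q->4 5-q->5
step 1: apply R1 at {0↦1, 1↦4}  → |V|=5 |E|=4  E = 2-q->0 2-q->2 2-p->5 5-q->5
step 2: apply R1 at {0↦2, 1↦5}  → |V|=4 |E|=1  E = 2-q->0
final graph: no rule applies after step 2

Answer: 2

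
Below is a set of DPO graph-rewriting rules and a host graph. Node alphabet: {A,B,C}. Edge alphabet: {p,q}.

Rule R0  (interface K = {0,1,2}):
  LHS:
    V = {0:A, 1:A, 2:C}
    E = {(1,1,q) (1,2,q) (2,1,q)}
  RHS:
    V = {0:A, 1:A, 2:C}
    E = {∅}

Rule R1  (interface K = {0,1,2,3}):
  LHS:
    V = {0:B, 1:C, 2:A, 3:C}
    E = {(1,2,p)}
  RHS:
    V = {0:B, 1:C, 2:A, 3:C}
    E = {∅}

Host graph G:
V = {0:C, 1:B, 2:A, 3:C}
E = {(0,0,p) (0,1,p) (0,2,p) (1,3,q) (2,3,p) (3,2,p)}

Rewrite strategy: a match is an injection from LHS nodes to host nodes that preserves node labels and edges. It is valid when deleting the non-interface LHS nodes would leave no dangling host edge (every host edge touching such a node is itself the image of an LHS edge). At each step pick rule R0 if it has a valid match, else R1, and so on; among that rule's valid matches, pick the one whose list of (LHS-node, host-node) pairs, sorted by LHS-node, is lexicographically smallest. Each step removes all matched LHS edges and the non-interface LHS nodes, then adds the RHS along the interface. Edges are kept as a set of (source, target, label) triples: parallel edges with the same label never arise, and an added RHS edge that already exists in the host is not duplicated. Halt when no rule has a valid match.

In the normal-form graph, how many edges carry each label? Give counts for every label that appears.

Answer: p:3 q:1

Rewrite trace:
[0] host  ⇒  4 nodes, 6 edges  {0-p->0 0-p->1 0-p->2 1-q->3 2-p->3 3-p->2}
[1] R1 @ {0↦1, 1↦0, 2↦2, 3↦3}  ⇒  4 nodes, 5 edges  {0-p->0 0-p->1 1-q->3 2-p->3 3-p->2}
[2] R1 @ {0↦1, 1↦3, 2↦2, 3↦0}  ⇒  4 nodes, 4 edges  {0-p->0 0-p->1 1-q->3 2-p->3}
final graph: no rule applies after step 2
NF edges: [(0, 0, 'p'), (0, 1, 'p'), (1, 3, 'q'), (2, 3, 'p')]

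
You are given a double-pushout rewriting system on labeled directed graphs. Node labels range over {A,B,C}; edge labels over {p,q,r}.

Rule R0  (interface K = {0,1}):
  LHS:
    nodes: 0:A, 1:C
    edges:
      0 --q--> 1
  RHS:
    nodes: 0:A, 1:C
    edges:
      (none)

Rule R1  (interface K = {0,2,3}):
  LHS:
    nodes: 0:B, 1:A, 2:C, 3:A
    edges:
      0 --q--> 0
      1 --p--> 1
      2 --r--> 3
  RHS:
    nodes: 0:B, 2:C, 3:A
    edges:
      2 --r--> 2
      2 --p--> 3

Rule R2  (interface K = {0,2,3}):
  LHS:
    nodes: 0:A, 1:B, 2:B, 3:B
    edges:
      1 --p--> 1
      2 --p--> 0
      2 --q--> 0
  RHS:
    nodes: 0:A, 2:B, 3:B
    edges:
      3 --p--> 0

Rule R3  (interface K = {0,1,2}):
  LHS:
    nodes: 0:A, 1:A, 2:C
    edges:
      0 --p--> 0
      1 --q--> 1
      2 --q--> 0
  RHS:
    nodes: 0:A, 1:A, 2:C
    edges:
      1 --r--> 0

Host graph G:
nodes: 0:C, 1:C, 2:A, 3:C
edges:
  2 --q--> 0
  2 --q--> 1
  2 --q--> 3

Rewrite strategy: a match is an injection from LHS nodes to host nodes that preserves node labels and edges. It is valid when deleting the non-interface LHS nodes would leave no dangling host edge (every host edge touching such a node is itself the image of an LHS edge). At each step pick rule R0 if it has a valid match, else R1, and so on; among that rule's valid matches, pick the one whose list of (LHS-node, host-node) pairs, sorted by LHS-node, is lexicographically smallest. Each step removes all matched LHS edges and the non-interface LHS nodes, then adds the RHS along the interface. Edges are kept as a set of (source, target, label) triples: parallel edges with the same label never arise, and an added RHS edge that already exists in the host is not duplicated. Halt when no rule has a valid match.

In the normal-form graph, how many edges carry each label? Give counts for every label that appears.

Answer: (no edges)

Rewrite trace:
[0] host  ⇒  4 nodes, 3 edges  {2-q->0 2-q->1 2-q->3}
[1] R0 @ {0↦2, 1↦0}  ⇒  4 nodes, 2 edges  {2-q->1 2-q->3}
[2] R0 @ {0↦2, 1↦1}  ⇒  4 nodes, 1 edges  {2-q->3}
[3] R0 @ {0↦2, 1↦3}  ⇒  4 nodes, 0 edges  {∅}
halt: no rule applies after step 3
NF edges: []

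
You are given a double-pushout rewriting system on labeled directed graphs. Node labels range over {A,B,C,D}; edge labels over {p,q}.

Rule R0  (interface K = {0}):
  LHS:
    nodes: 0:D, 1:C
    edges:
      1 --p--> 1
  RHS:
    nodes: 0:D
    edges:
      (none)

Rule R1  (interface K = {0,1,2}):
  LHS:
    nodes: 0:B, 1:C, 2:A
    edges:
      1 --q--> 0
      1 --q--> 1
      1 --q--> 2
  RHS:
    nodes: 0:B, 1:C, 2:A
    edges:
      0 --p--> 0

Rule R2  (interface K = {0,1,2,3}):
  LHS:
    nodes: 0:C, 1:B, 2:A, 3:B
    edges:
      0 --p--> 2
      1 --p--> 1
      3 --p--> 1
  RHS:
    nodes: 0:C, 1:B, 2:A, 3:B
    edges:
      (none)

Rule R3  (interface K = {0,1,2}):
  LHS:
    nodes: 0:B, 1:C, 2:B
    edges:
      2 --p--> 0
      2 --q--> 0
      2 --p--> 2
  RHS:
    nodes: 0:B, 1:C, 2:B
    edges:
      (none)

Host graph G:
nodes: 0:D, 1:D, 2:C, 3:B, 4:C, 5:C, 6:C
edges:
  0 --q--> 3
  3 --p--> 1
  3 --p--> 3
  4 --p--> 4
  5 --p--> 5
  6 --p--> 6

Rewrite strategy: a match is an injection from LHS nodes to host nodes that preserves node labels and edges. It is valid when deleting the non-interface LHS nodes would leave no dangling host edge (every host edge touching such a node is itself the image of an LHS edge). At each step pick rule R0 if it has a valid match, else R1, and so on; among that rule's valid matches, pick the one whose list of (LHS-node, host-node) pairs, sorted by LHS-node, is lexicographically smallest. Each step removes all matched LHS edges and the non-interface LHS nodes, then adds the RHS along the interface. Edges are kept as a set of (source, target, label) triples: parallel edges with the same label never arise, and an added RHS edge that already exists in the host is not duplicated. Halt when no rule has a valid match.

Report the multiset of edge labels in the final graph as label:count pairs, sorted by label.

initial: |V|=7 |E|=6  E = 0-q->3 3-p->1 3-p->3 4-p->4 5-p->5 6-p->6
step 1: apply R0 at {0↦0, 1↦4}  → |V|=6 |E|=5  E = 0-q->3 3-p->1 3-p->3 5-p->5 6-p->6
step 2: apply R0 at {0↦0, 1↦5}  → |V|=5 |E|=4  E = 0-q->3 3-p->1 3-p->3 6-p->6
step 3: apply R0 at {0↦0, 1↦6}  → |V|=4 |E|=3  E = 0-q->3 3-p->1 3-p->3
halt: no rule applies after step 3
NF edges: [(0, 3, 'q'), (3, 1, 'p'), (3, 3, 'p')]

Answer: p:2 q:1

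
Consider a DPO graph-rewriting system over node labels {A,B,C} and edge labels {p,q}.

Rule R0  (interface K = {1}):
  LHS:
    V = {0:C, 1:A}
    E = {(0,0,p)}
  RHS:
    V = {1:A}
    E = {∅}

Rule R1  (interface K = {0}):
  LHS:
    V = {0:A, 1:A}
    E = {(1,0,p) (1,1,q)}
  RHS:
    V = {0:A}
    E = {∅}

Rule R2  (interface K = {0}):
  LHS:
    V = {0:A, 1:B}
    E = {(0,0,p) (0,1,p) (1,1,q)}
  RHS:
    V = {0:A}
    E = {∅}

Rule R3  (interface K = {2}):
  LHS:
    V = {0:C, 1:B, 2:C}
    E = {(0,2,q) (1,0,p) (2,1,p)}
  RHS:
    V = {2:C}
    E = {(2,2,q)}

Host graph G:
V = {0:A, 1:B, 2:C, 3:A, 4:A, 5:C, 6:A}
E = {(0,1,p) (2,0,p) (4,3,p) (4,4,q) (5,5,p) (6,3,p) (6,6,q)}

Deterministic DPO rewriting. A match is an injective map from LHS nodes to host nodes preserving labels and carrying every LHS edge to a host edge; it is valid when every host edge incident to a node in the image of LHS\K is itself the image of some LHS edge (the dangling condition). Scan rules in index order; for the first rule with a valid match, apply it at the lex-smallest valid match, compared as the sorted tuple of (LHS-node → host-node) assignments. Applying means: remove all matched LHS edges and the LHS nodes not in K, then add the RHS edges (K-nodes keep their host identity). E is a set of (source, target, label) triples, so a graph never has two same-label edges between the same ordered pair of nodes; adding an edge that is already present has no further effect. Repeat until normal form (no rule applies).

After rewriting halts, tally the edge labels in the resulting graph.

start.  V:7 E:7  edges: 0-p->1 2-p->0 4-p->3 4-q->4 5-p->5 6-p->3 6-q->6
1. fire R0 via {0↦5, 1↦0}  →  V:6 E:6  edges: 0-p->1 2-p->0 4-p->3 4-q->4 6-p->3 6-q->6
2. fire R1 via {0↦3, 1↦4}  →  V:5 E:4  edges: 0-p->1 2-p->0 6-p->3 6-q->6
3. fire R1 via {0↦3, 1↦6}  →  V:4 E:2  edges: 0-p->1 2-p->0
final graph: no rule applies after step 3
NF edges: [(0, 1, 'p'), (2, 0, 'p')]

Answer: p:2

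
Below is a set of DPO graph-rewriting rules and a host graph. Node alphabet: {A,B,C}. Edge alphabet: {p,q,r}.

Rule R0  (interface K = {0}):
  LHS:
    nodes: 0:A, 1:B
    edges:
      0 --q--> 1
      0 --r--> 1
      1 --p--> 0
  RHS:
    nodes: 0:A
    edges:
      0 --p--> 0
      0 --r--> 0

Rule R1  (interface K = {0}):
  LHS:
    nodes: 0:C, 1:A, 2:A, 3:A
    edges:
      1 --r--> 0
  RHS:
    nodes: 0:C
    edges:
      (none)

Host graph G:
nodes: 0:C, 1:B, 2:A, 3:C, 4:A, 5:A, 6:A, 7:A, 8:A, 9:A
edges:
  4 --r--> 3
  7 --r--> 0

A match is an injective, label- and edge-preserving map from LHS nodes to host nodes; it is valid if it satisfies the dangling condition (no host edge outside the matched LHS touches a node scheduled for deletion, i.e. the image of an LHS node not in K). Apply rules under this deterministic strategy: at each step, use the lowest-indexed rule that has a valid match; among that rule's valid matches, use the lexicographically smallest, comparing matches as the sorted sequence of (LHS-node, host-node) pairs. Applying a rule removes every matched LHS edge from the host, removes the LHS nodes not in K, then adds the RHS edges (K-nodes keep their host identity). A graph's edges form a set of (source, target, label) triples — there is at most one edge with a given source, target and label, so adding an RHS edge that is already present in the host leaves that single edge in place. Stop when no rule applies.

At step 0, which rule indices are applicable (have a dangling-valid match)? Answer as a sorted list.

Answer: [R1]

Rewrite trace:
R0: no valid match — LHS pattern not found
R1: 40 valid matches — {0↦0, 1↦7, 2↦2, 3↦5}, {0↦0, 1↦7, 2↦2, 3↦6}, {0↦0, 1↦7, 2↦2, 3↦8} (+37 more)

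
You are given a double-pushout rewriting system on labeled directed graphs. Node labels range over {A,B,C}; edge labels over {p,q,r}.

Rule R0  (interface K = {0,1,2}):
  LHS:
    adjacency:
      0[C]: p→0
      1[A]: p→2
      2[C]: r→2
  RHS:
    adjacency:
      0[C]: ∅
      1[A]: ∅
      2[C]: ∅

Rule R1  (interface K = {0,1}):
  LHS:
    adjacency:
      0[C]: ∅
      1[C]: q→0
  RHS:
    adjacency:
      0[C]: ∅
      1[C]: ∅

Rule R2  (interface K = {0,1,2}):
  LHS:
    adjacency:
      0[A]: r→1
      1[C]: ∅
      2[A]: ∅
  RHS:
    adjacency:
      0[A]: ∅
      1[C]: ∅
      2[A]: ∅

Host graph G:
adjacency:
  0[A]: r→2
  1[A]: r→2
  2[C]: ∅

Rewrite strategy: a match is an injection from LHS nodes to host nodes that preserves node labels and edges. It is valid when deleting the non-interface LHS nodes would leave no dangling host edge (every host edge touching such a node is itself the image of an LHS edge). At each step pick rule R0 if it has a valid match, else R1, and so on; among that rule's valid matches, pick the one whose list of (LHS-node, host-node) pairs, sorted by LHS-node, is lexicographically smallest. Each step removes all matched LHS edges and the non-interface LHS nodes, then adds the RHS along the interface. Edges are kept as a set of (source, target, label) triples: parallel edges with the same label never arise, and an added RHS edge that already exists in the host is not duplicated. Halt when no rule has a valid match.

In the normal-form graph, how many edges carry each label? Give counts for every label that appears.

[0] host  ⇒  3 nodes, 2 edges  {0-r->2 1-r->2}
[1] R2 @ {0↦0, 1↦2, 2↦1}  ⇒  3 nodes, 1 edges  {1-r->2}
[2] R2 @ {0↦1, 1↦2, 2↦0}  ⇒  3 nodes, 0 edges  {∅}
final graph: no rule applies after step 2
NF edges: []

Answer: (no edges)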